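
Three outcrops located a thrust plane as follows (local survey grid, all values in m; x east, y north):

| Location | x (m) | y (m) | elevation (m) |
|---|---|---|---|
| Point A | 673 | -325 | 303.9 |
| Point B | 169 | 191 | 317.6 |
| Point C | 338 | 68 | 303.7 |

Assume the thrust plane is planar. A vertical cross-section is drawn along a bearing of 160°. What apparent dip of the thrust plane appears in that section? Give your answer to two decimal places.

5.73°

Two edge vectors: Point A→Point B = (-504, 516, 13.7), Point A→Point C = (-335, 393, -0.2).
Normal n = (Point A→Point B) × (Point A→Point C) = (-5487.3, -4690.3, -25212).
So ∂z/∂x = −n_x/n_z = −0.21765 and ∂z/∂y = −n_y/n_z = −0.18603.
Unit vector along 160° is (sin 160°, cos 160°) = (0.3420, -0.9397).
Slope in that direction = a·(0.3420) + b·(-0.9397) = 0.10038.
Apparent dip = arctan|0.10038| = 5.73° (true dip is 16.0°, so apparent ≤ true as expected).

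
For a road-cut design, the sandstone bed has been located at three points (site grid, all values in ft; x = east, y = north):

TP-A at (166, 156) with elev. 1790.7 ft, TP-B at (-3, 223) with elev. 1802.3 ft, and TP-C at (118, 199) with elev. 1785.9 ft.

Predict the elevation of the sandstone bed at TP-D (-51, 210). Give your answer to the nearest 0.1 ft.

1816.4 ft

Let the plane be z = a·x + b·y + c.
TP-B−TP-A: −169a + 67b = 11.6;  TP-C−TP-A: −48a + 43b = −4.8.
Solving gives a = −0.20252, b = −0.33769.
Then c = 1790.7 − a·166 − b·156 = 1877.00.
At (-51, 210): z = 10.3 − 70.9 + 1877.00 = 1816.4 ft.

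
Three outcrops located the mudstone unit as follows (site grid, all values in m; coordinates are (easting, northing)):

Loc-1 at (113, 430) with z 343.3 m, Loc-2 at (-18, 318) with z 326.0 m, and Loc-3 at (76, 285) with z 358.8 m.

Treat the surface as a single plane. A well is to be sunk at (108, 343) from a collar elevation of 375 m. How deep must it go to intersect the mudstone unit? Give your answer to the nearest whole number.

Two edge vectors: Loc-1→Loc-2 = (-131, -112, -17.3), Loc-1→Loc-3 = (-37, -145, 15.5).
Normal n = (Loc-1→Loc-2) × (Loc-1→Loc-3) = (-4244.5, 2670.6, 14851).
So ∂z/∂E = −n_x/n_z = 0.28581 and ∂z/∂N = −n_y/n_z = −0.17983.
Intercept c from Loc-1: 343.3 − 32.30 + 77.33 = 388.33.
At (108, 343): z_contact = 30.9 − 61.7 + 388.33 = 357.5 m.
Depth below ground = 375 − 357.5 = 17 m.

17 m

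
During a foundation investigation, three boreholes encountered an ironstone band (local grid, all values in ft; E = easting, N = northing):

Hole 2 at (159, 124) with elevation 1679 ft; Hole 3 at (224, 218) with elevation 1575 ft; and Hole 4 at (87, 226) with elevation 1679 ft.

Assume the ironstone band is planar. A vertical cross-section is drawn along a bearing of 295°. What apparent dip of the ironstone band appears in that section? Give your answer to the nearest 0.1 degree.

25.7°

Let the plane be z = a·E + b·N + c.
Hole 3−Hole 2: 65a + 94b = −104;  Hole 4−Hole 2: −72a + 102b = 0.
Solving gives a = −0.79176, b = −0.55889.
Unit vector along 295° is (sin 295°, cos 295°) = (-0.9063, 0.4226).
Slope in that direction = a·(-0.9063) + b·(0.4226) = 0.48138.
Apparent dip = arctan|0.48138| = 25.7° (true dip is 44.1°, so apparent ≤ true as expected).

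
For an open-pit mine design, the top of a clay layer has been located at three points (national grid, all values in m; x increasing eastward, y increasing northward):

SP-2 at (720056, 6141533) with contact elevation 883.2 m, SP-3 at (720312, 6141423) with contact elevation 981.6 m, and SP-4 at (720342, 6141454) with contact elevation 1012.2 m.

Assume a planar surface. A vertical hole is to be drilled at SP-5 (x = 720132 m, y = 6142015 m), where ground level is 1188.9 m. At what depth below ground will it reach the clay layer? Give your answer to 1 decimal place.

Two edge vectors: SP-2→SP-3 = (256, -110, 98.4), SP-2→SP-4 = (286, -79, 129).
Normal n = (SP-2→SP-3) × (SP-2→SP-4) = (-6416.4, -4881.6, 11236).
So ∂z/∂x = −n_x/n_z = 0.571057316 and ∂z/∂y = −n_y/n_z = 0.434460662.
Intercept c from SP-2: 883.2 − 411193.25 − 2668254.49 = −3078564.54.
At (720132, 6142015): z_contact = 411236.65 + 2668463.90 − 3078564.54 = 1136.01 m.
Depth below ground = 1188.9 − 1136.01 = 52.9 m.

52.9 m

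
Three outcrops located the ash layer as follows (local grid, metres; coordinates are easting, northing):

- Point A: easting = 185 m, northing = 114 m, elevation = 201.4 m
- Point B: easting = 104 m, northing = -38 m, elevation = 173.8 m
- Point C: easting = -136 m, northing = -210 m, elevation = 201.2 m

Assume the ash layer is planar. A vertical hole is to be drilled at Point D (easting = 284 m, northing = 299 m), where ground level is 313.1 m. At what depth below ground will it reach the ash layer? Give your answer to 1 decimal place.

78.3 m

Two edge vectors: Point A→Point B = (-81, -152, -27.6), Point A→Point C = (-321, -324, -0.2).
Normal n = (Point A→Point B) × (Point A→Point C) = (-8912, 8843.4, -22548).
So ∂z/∂easting = −n_x/n_z = −0.39525 and ∂z/∂northing = −n_y/n_z = 0.39220.
Intercept c from Point A: 201.4 + 73.12 − 44.71 = 229.81.
At (284, 299): z_contact = −112.25 + 117.27 + 229.81 = 234.83 m.
Depth below ground = 313.1 − 234.83 = 78.3 m.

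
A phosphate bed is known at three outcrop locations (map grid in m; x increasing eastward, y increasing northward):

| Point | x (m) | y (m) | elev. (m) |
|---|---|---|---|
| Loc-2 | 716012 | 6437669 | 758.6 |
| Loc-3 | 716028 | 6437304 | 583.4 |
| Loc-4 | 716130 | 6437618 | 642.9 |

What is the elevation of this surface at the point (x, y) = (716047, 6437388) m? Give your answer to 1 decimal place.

605.8 m

Two edge vectors: Loc-2→Loc-3 = (16, -365, -175.2), Loc-2→Loc-4 = (118, -51, -115.7).
Normal n = (Loc-2→Loc-3) × (Loc-2→Loc-4) = (33295.3, -18822.4, 42254).
So ∂z/∂x = −n_x/n_z = −0.787979836 and ∂z/∂y = −n_y/n_z = 0.445458418.
Intercept c from Loc-2: 758.6 + 564203.02 − 2867713.85 = −2302752.23.
At (716047, 6437388): z = −564230.6 + 2867588.7 − 2302752.23 = 605.8 m.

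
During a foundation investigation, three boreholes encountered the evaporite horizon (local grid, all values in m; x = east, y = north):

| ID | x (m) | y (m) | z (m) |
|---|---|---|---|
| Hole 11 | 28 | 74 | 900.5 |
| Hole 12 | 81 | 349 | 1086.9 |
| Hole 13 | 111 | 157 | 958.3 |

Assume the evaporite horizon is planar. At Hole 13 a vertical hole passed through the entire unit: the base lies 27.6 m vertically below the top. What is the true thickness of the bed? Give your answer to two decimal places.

Two edge vectors: Hole 11→Hole 12 = (53, 275, 186.4), Hole 11→Hole 13 = (83, 83, 57.8).
Normal n = (Hole 11→Hole 12) × (Hole 11→Hole 13) = (423.8, 12407.8, -18426).
So ∂z/∂x = −n_x/n_z = 0.02300 and ∂z/∂y = −n_y/n_z = 0.67339.
|∇z| = √(a²+b²) = 0.67378, so dip δ = arctan(0.67378) = 33.97°.
True thickness = vertical thickness × cos δ = 27.6 × cos 33.97° = 22.89 m.

22.89 m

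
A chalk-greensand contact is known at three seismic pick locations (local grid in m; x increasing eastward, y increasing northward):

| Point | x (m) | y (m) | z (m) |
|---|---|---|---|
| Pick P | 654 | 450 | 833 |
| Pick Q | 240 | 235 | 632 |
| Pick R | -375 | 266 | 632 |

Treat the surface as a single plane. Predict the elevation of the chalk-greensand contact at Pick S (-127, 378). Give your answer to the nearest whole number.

Let the plane be z = a·x + b·y + c.
Pick Q−Pick P: −414a − 215b = −201;  Pick R−Pick P: −1029a − 184b = −201.
Solving gives a = 0.04295, b = 0.85217.
Then c = 833 − a·654 − b·450 = 421.43.
At (-127, 378): z = −5.5 + 322.1 + 421.43 = 738.1 m.

738 m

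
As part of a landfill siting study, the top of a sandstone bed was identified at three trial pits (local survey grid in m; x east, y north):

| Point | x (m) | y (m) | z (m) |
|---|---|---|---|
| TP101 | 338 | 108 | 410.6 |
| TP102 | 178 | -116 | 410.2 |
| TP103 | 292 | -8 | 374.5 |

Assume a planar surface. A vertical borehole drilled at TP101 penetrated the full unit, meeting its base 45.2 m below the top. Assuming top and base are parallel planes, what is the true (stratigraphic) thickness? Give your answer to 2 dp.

28.97 m

Let the plane be z = a·x + b·y + c.
TP102−TP101: −160a − 224b = −0.4;  TP103−TP101: −46a − 116b = −36.1.
Solving gives a = −0.97384, b = 0.69738.
|∇z| = √(a²+b²) = 1.19779, so dip δ = arctan(1.19779) = 50.14°.
True thickness = vertical thickness × cos δ = 45.2 × cos 50.14° = 28.97 m.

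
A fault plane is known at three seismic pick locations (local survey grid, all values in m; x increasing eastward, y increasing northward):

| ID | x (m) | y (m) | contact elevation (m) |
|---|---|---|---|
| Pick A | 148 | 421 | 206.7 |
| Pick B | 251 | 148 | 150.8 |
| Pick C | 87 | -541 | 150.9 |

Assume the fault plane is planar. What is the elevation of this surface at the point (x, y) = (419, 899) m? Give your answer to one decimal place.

154.3 m

Let the plane be z = a·x + b·y + c.
Pick B−Pick A: 103a − 273b = −55.9;  Pick C−Pick A: −61a − 962b = −55.8.
Solving gives a = −0.33301, b = 0.07912.
Then c = 206.7 − a·148 − b·421 = 222.68.
At (419, 899): z = −139.5 + 71.1 + 222.68 = 154.3 m.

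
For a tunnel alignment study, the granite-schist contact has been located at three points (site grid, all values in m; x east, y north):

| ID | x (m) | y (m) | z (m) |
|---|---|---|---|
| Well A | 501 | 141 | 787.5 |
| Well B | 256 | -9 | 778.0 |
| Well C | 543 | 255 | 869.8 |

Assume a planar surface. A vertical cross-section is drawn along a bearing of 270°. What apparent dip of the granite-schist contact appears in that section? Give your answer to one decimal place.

27.5°

Let the plane be z = a·x + b·y + c.
Well B−Well A: −245a − 150b = −9.5;  Well C−Well A: 42a + 114b = 82.3.
Solving gives a = −0.52067, b = 0.91375.
Unit vector along 270° is (sin 270°, cos 270°) = (-1.0000, -0.0000).
Slope in that direction = a·(-1.0000) + b·(-0.0000) = 0.52067.
Apparent dip = arctan|0.52067| = 27.5° (true dip is 46.4°, so apparent ≤ true as expected).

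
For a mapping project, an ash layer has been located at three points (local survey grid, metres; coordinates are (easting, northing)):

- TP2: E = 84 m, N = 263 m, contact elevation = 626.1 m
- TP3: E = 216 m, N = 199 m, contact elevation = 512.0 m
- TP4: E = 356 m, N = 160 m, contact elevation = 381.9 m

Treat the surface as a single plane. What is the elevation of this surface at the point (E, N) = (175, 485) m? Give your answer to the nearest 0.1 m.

Let the plane be z = a·E + b·N + c.
TP3−TP2: 132a − 64b = −114.1;  TP4−TP2: 272a − 103b = −244.2.
Solving gives a = −1.01692, b = −0.31459.
Then c = 626.1 − a·84 − b·263 = 794.26.
At (175, 485): z = −178.0 − 152.6 + 794.26 = 463.7 m.

463.7 m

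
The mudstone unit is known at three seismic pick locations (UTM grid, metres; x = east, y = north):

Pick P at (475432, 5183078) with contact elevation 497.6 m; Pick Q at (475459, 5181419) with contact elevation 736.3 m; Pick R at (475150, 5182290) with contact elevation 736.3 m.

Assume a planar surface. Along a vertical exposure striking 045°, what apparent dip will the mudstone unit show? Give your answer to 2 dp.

Two edge vectors: Pick P→Pick Q = (27, -1659, 238.7), Pick P→Pick R = (-282, -788, 238.7).
Normal n = (Pick P→Pick Q) × (Pick P→Pick R) = (-207907.7, -73758.3, -489114).
So ∂z/∂x = −n_x/n_z = −0.42507 and ∂z/∂y = −n_y/n_z = −0.15080.
Unit vector along 045° is (sin 45°, cos 45°) = (0.7071, 0.7071).
Slope in that direction = a·(0.7071) + b·(0.7071) = −0.40720.
Apparent dip = arctan|0.40720| = 22.16° (true dip is 24.3°, so apparent ≤ true as expected).

22.16°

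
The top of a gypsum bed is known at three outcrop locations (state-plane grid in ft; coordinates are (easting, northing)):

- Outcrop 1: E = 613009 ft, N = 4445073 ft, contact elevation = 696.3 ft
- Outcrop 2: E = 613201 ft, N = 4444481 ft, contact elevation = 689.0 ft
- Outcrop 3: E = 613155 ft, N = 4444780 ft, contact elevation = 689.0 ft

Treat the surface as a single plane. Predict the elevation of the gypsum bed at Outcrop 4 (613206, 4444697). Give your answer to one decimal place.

Two edge vectors: Outcrop 1→Outcrop 2 = (192, -592, -7.3), Outcrop 1→Outcrop 3 = (146, -293, -7.3).
Normal n = (Outcrop 1→Outcrop 2) × (Outcrop 1→Outcrop 3) = (2182.7, 335.8, 30176).
So ∂z/∂E = −n_x/n_z = −0.072332317 and ∂z/∂N = −n_y/n_z = −0.011128049.
Intercept c from Outcrop 1: 696.3 + 44340.36 + 49464.99 = 94501.65.
At (613206, 4444697): z = −44354.6 − 49460.8 + 94501.65 = 686.2 ft.

686.2 ft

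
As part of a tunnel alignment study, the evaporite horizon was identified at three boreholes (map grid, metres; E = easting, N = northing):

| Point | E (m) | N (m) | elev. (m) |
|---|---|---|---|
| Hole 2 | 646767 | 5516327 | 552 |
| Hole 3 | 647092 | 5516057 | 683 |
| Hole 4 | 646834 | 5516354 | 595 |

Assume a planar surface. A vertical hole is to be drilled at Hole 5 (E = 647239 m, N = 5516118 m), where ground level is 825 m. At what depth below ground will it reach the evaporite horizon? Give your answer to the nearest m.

47 m

Let the plane be z = a·E + b·N + c.
Hole 3−Hole 2: 325a − 270b = 131;  Hole 4−Hole 2: 67a + 27b = 43.
Solving gives a = 0.56381910, b = 0.19348595.
Then c = 552 − a·646767 − b·5516327 = −1431439.35.
At (647239, 5516118): z_contact = 364925.7 + 1067291.3 − 1431439.35 = 777.7 m.
Depth below ground = 825 − 777.7 = 47 m.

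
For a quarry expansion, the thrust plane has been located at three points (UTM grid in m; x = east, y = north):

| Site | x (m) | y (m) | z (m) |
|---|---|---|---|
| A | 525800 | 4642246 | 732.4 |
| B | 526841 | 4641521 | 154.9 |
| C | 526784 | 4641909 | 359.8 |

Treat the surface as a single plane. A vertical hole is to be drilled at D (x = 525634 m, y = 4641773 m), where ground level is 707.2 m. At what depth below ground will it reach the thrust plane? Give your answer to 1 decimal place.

Two edge vectors: A→B = (1041, -725, -577.5), A→C = (984, -337, -372.6).
Normal n = (A→B) × (A→C) = (75517.5, -180383.4, 362583).
So ∂z/∂x = −n_x/n_z = −0.208276450 and ∂z/∂y = −n_y/n_z = 0.497495470.
Intercept c from A: 732.4 + 109511.76 − 2309496.36 = −2199252.20.
At (525634, 4641773): z_contact = −109477.18 + 2309261.04 − 2199252.20 = 531.66 m.
Depth below ground = 707.2 − 531.66 = 175.5 m.

175.5 m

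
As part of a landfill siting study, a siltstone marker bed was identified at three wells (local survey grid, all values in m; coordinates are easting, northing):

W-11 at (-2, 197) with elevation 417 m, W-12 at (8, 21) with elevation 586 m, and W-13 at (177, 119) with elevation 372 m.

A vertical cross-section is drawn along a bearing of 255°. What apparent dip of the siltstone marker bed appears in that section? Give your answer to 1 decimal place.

42.7°

Let the plane be z = a·easting + b·northing + c.
W-12−W-11: 10a − 176b = 169;  W-13−W-11: 179a − 78b = −45.
Solving gives a = −0.68682, b = −0.99925.
Unit vector along 255° is (sin 255°, cos 255°) = (-0.9659, -0.2588).
Slope in that direction = a·(-0.9659) + b·(-0.2588) = 0.92205.
Apparent dip = arctan|0.92205| = 42.7° (true dip is 50.5°, so apparent ≤ true as expected).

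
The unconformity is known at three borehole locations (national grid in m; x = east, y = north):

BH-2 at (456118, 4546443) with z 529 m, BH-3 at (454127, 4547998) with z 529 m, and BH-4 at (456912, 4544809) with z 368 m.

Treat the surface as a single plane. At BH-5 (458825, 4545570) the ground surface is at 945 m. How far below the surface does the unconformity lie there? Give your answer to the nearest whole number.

219 m

Let the plane be z = a·x + b·y + c.
BH-3−BH-2: −1991a + 1555b = 0;  BH-4−BH-2: 794a − 1634b = −161.
Solving gives a = 0.12402260, b = 0.15879678.
Then c = 529 − a·456118 − b·4546443 = −778000.47.
At (458825, 4545570): z_contact = 56904.7 + 721821.9 − 778000.47 = 726.1 m.
Depth below ground = 945 − 726.1 = 219 m.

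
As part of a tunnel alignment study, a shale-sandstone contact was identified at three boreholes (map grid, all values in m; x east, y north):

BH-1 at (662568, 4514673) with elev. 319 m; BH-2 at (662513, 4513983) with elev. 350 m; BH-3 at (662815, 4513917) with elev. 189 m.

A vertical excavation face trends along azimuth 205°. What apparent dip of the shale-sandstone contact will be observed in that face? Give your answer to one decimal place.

12.8°

Two edge vectors: BH-1→BH-2 = (-55, -690, 31), BH-1→BH-3 = (247, -756, -130).
Normal n = (BH-1→BH-2) × (BH-1→BH-3) = (113136, 507, 212010).
So ∂z/∂x = −n_x/n_z = −0.53364 and ∂z/∂y = −n_y/n_z = −0.00239.
Unit vector along 205° is (sin 205°, cos 205°) = (-0.4226, -0.9063).
Slope in that direction = a·(-0.4226) + b·(-0.9063) = 0.22769.
Apparent dip = arctan|0.22769| = 12.8° (true dip is 28.1°, so apparent ≤ true as expected).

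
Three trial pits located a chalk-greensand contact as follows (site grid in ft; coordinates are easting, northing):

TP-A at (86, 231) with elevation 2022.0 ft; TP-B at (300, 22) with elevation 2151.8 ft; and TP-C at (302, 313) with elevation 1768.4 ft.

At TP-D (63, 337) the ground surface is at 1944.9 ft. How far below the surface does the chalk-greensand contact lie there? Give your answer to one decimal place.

Let the plane be z = a·easting + b·northing + c.
TP-B−TP-A: 214a − 209b = 129.8;  TP-C−TP-A: 216a + 82b = −253.6.
Solving gives a = −0.67567, b = −1.31288.
Then c = 2022 − a·86 − b·231 = 2383.38.
At (63, 337): z_contact = −42.57 − 442.44 + 2383.38 = 1898.37 ft.
Depth below ground = 1944.9 − 1898.37 = 46.5 ft.

46.5 ft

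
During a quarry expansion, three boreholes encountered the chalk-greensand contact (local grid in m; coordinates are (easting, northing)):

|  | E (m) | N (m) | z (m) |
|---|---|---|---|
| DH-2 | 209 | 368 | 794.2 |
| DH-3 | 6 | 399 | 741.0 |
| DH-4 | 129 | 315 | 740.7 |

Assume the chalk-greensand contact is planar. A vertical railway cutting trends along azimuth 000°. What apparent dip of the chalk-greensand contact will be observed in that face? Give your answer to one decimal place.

Let the plane be z = a·E + b·N + c.
DH-3−DH-2: −203a + 31b = −53.2;  DH-4−DH-2: −80a − 53b = −53.5.
Solving gives a = 0.33825, b = 0.49887.
Unit vector along 000° is (sin 0°, cos 0°) = (0.0000, 1.0000).
Slope in that direction = a·(0.0000) + b·(1.0000) = 0.49887.
Apparent dip = arctan|0.49887| = 26.5° (true dip is 31.1°, so apparent ≤ true as expected).

26.5°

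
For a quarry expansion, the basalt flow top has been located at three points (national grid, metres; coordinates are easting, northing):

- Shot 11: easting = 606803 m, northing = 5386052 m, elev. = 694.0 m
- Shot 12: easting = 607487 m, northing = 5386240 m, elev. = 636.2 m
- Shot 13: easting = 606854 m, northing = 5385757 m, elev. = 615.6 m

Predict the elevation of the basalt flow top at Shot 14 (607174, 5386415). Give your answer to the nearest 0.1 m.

Let the plane be z = a·easting + b·northing + c.
Shot 12−Shot 11: 684a + 188b = −57.8;  Shot 13−Shot 11: 51a − 295b = −78.4.
Solving gives a = −0.150402142, b = 0.239760986.
Then c = 694 − a·606803 − b·5386052 = −1199406.66.
At (607174, 5386415): z = −91320.3 + 1291452.2 − 1199406.66 = 725.2 m.

725.2 m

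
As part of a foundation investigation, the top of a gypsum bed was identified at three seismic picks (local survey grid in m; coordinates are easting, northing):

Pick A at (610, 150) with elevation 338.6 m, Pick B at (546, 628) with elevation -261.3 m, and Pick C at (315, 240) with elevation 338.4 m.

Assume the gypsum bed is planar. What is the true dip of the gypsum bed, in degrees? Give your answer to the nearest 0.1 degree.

53.8°

Two edge vectors: Pick A→Pick B = (-64, 478, -599.9), Pick A→Pick C = (-295, 90, -0.2).
Normal n = (Pick A→Pick B) × (Pick A→Pick C) = (53895.4, 176957.7, 135250).
So ∂z/∂easting = −n_x/n_z = −0.39849 and ∂z/∂northing = −n_y/n_z = −1.30837.
Gradient magnitude |∇z| = √(a² + b²) = √(0.15879 + 1.71184) = 1.36771.
True dip = arctan(1.36771) = 53.8°, dipping toward NNE (azimuth ≈ 017°).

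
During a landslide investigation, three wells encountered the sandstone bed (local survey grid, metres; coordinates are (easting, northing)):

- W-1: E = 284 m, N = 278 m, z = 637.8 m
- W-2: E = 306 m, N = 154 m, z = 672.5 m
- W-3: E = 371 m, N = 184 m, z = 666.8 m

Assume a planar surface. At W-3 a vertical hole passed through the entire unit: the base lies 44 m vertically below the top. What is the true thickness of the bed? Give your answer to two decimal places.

Two edge vectors: W-1→W-2 = (22, -124, 34.7), W-1→W-3 = (87, -94, 29).
Normal n = (W-1→W-2) × (W-1→W-3) = (-334.2, 2380.9, 8720).
So ∂z/∂E = −n_x/n_z = 0.03833 and ∂z/∂N = −n_y/n_z = −0.27304.
|∇z| = √(a²+b²) = 0.27572, so dip δ = arctan(0.27572) = 15.41°.
True thickness = vertical thickness × cos δ = 44 × cos 15.41° = 42.42 m.

42.42 m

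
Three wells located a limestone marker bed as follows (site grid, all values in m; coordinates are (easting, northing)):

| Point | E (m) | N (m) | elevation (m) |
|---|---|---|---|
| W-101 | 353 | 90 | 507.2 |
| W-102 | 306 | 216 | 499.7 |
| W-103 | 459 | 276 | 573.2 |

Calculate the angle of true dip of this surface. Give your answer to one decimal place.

Let the plane be z = a·E + b·N + c.
W-102−W-101: −47a + 126b = −7.5;  W-103−W-101: 106a + 186b = 66.
Solving gives a = 0.43945, b = 0.10440.
Gradient magnitude |∇z| = √(a² + b²) = √(0.19312 + 0.01090) = 0.45168.
True dip = arctan(0.45168) = 24.3°, dipping toward WSW (azimuth ≈ 257°).

24.3°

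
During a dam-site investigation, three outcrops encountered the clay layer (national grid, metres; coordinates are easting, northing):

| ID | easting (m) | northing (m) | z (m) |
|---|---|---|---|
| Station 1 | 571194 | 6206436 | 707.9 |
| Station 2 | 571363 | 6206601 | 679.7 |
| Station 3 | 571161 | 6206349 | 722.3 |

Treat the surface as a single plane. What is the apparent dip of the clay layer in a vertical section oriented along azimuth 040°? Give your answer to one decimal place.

Two edge vectors: Station 1→Station 2 = (169, 165, -28.2), Station 1→Station 3 = (-33, -87, 14.4).
Normal n = (Station 1→Station 2) × (Station 1→Station 3) = (-77.4, -1503, -9258).
So ∂z/∂easting = −n_x/n_z = −0.00836 and ∂z/∂northing = −n_y/n_z = −0.16235.
Unit vector along 040° is (sin 40°, cos 40°) = (0.6428, 0.7660).
Slope in that direction = a·(0.6428) + b·(0.7660) = −0.12974.
Apparent dip = arctan|0.12974| = 7.4° (true dip is 9.2°, so apparent ≤ true as expected).

7.4°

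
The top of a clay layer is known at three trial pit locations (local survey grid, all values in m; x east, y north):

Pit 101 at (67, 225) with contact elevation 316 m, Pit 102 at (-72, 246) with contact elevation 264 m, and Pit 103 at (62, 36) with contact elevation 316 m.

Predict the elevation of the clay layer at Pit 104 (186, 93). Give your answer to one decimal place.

361.6 m

Two edge vectors: Pit 101→Pit 102 = (-139, 21, -52), Pit 101→Pit 103 = (-5, -189, 0).
Normal n = (Pit 101→Pit 102) × (Pit 101→Pit 103) = (-9828, 260, 26376).
So ∂z/∂x = −n_x/n_z = 0.37261 and ∂z/∂y = −n_y/n_z = −0.00986.
Intercept c from Pit 101: 316 − 24.96 + 2.22 = 293.25.
At (186, 93): z = 69.3 − 0.9 + 293.25 = 361.6 m.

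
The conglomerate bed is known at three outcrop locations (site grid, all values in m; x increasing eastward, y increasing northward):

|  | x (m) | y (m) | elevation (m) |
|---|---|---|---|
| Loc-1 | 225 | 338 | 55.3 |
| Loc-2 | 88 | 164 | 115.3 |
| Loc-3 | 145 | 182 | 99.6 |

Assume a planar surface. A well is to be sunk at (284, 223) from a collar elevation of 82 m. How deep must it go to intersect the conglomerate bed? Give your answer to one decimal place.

Two edge vectors: Loc-1→Loc-2 = (-137, -174, 60), Loc-1→Loc-3 = (-80, -156, 44.3).
Normal n = (Loc-1→Loc-2) × (Loc-1→Loc-3) = (1651.8, 1269.1, 7452).
So ∂z/∂x = −n_x/n_z = −0.22166 and ∂z/∂y = −n_y/n_z = −0.17030.
Intercept c from Loc-1: 55.3 + 49.87 + 57.56 = 162.74.
At (284, 223): z_contact = −62.95 − 37.98 + 162.74 = 61.81 m.
Depth below ground = 82 − 61.81 = 20.2 m.

20.2 m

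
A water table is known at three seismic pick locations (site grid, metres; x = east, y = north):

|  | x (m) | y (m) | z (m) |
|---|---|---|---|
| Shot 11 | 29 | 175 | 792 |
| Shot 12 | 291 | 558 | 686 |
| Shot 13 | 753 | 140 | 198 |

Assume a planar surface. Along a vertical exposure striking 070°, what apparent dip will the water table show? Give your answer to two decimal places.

33.59°

Let the plane be z = a·x + b·y + c.
Shot 12−Shot 11: 262a + 383b = −106;  Shot 13−Shot 11: 724a − 35b = −594.
Solving gives a = −0.80713, b = 0.27537.
Unit vector along 070° is (sin 70°, cos 70°) = (0.9397, 0.3420).
Slope in that direction = a·(0.9397) + b·(0.3420) = −0.66427.
Apparent dip = arctan|0.66427| = 33.59° (true dip is 40.5°, so apparent ≤ true as expected).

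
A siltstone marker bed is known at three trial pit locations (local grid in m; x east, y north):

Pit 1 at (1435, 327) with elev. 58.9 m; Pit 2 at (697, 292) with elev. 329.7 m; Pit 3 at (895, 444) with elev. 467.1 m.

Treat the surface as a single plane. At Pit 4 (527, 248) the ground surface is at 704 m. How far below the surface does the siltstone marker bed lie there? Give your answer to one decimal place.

Two edge vectors: Pit 1→Pit 2 = (-738, -35, 270.8), Pit 1→Pit 3 = (-540, 117, 408.2).
Normal n = (Pit 1→Pit 2) × (Pit 1→Pit 3) = (-45970.6, 155019.6, -105246).
So ∂z/∂x = −n_x/n_z = −0.436792 and ∂z/∂y = −n_y/n_z = 1.472926.
Intercept c from Pit 1: 58.9 + 626.80 − 481.65 = 204.05.
At (527, 248): z_contact = −230.19 + 365.29 + 204.05 = 339.15 m.
Depth below ground = 704 − 339.15 = 364.9 m.

364.9 m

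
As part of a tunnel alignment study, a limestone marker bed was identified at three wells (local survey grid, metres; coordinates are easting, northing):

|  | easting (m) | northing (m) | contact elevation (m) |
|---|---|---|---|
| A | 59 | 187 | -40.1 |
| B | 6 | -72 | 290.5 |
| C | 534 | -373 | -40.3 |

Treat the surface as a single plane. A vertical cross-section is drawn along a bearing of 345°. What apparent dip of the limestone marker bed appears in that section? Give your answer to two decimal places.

34.19°

Two edge vectors: A→B = (-53, -259, 330.6), A→C = (475, -560, -0.2).
Normal n = (A→B) × (A→C) = (185187.8, 157024.4, 152705).
So ∂z/∂easting = −n_x/n_z = −1.21272 and ∂z/∂northing = −n_y/n_z = −1.02829.
Unit vector along 345° is (sin 345°, cos 345°) = (-0.2588, 0.9659).
Slope in that direction = a·(-0.2588) + b·(0.9659) = −0.67937.
Apparent dip = arctan|0.67937| = 34.19° (true dip is 57.8°, so apparent ≤ true as expected).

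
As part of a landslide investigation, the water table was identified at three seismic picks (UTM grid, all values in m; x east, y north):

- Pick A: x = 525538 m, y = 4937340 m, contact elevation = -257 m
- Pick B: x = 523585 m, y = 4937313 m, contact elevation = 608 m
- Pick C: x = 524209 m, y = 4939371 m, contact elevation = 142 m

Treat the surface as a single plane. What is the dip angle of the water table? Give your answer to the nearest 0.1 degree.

24.3°

Two edge vectors: Pick A→Pick B = (-1953, -27, 865), Pick A→Pick C = (-1329, 2031, 399).
Normal n = (Pick A→Pick B) × (Pick A→Pick C) = (-1767588, -370338, -4002426).
So ∂z/∂x = −n_x/n_z = −0.44163 and ∂z/∂y = −n_y/n_z = −0.09253.
Gradient magnitude |∇z| = √(a² + b²) = √(0.19504 + 0.00856) = 0.45122.
True dip = arctan(0.45122) = 24.3°, dipping toward ENE (azimuth ≈ 078°).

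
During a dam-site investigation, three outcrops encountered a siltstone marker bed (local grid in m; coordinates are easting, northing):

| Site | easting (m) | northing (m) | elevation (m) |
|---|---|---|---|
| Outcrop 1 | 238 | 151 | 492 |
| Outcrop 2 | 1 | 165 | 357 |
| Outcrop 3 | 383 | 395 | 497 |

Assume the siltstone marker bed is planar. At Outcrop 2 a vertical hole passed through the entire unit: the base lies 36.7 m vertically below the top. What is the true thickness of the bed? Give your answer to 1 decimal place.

Two edge vectors: Outcrop 1→Outcrop 2 = (-237, 14, -135), Outcrop 1→Outcrop 3 = (145, 244, 5).
Normal n = (Outcrop 1→Outcrop 2) × (Outcrop 1→Outcrop 3) = (33010, -18390, -59858).
So ∂z/∂easting = −n_x/n_z = 0.55147 and ∂z/∂northing = −n_y/n_z = −0.30723.
|∇z| = √(a²+b²) = 0.63128, so dip δ = arctan(0.63128) = 32.26°.
True thickness = vertical thickness × cos δ = 36.7 × cos 32.26° = 31.0 m.

31.0 m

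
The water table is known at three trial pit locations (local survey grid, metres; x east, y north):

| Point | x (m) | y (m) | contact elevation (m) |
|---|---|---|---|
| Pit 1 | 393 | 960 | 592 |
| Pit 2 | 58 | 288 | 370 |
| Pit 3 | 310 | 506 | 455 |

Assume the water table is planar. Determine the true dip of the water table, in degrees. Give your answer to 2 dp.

Two edge vectors: Pit 1→Pit 2 = (-335, -672, -222), Pit 1→Pit 3 = (-83, -454, -137).
Normal n = (Pit 1→Pit 2) × (Pit 1→Pit 3) = (-8724, -27469, 96314).
So ∂z/∂x = −n_x/n_z = 0.09058 and ∂z/∂y = −n_y/n_z = 0.28520.
Gradient magnitude |∇z| = √(a² + b²) = √(0.00820 + 0.08134) = 0.29924.
True dip = arctan(0.29924) = 16.66°, dipping toward SSW (azimuth ≈ 198°).

16.66°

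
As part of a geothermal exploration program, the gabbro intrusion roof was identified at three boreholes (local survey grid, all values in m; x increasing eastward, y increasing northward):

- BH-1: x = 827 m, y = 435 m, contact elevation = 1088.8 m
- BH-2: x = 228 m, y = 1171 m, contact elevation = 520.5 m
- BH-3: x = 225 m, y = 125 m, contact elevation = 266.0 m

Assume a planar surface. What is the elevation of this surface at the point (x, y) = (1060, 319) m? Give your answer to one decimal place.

Let the plane be z = a·x + b·y + c.
BH-2−BH-1: −599a + 736b = −568.3;  BH-3−BH-1: −602a − 310b = −822.8.
Solving gives a = 1.243322, b = 0.239742.
Then c = 1088.8 − a·827 − b·435 = −43.72.
At (1060, 319): z = 1317.9 + 76.5 − 43.72 = 1350.7 m.

1350.7 m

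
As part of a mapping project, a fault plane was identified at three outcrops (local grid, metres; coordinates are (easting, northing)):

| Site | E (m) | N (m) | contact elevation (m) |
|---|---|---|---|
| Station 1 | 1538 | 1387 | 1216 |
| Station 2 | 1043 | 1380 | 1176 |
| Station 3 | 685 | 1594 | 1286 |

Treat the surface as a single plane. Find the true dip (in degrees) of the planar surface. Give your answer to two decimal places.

32.55°

Two edge vectors: Station 1→Station 2 = (-495, -7, -40), Station 1→Station 3 = (-853, 207, 70).
Normal n = (Station 1→Station 2) × (Station 1→Station 3) = (7790, 68770, -108436).
So ∂z/∂E = −n_x/n_z = 0.07184 and ∂z/∂N = −n_y/n_z = 0.63420.
Gradient magnitude |∇z| = √(a² + b²) = √(0.00516 + 0.40221) = 0.63825.
True dip = arctan(0.63825) = 32.55°, dipping toward S (azimuth ≈ 186°).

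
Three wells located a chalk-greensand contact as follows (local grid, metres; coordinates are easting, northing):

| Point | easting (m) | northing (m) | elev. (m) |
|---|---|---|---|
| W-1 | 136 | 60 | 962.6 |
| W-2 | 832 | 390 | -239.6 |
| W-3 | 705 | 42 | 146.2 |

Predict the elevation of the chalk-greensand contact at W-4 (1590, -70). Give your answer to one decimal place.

-1075.0 m

Let the plane be z = a·easting + b·northing + c.
W-2−W-1: 696a + 330b = −1202.2;  W-3−W-1: 569a − 18b = −816.4.
Solving gives a = −1.453093, b = −0.578325.
Then c = 962.6 − a·136 − b·60 = 1194.92.
At (1590, -70): z = −2310.4 + 40.5 + 1194.92 = -1075.0 m.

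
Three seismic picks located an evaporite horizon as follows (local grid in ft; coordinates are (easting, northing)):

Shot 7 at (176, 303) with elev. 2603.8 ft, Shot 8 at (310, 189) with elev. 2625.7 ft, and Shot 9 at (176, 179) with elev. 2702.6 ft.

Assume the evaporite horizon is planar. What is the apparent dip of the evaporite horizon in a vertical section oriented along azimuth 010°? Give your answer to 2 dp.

41.15°

Let the plane be z = a·E + b·N + c.
Shot 8−Shot 7: 134a − 114b = 21.9;  Shot 9−Shot 7: 0a − 124b = 98.8.
Solving gives a = −0.51442, b = −0.79677.
Unit vector along 010° is (sin 10°, cos 10°) = (0.1736, 0.9848).
Slope in that direction = a·(0.1736) + b·(0.9848) = −0.87400.
Apparent dip = arctan|0.87400| = 41.15° (true dip is 43.5°, so apparent ≤ true as expected).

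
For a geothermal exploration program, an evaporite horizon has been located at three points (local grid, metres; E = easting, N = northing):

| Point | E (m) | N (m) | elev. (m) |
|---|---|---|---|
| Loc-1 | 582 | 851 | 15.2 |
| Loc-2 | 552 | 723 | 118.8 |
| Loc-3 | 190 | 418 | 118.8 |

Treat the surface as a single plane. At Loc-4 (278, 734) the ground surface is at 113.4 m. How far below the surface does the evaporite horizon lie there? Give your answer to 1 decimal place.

Two edge vectors: Loc-1→Loc-2 = (-30, -128, 103.6), Loc-1→Loc-3 = (-392, -433, 103.6).
Normal n = (Loc-1→Loc-2) × (Loc-1→Loc-3) = (31598, -37503.2, -37186).
So ∂z/∂E = −n_x/n_z = 0.84973 and ∂z/∂N = −n_y/n_z = −1.00853.
Intercept c from Loc-1: 15.2 − 494.54 + 858.26 = 378.92.
At (278, 734): z_contact = 236.22 − 740.26 + 378.92 = -125.12 m.
Depth below ground = 113.4 − (-125.12) = 238.5 m.

238.5 m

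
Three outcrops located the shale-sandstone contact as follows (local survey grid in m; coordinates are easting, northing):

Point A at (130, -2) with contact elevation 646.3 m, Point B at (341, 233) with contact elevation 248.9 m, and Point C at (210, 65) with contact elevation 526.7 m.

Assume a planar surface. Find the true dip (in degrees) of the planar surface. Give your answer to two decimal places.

55.25°

Let the plane be z = a·easting + b·northing + c.
Point B−Point A: 211a + 235b = −397.4;  Point C−Point A: 80a + 67b = −119.6.
Solving gives a = −0.31744, b = −1.40605.
Gradient magnitude |∇z| = √(a² + b²) = √(0.10077 + 1.97697) = 1.44144.
True dip = arctan(1.44144) = 55.25°, dipping toward NNE (azimuth ≈ 013°).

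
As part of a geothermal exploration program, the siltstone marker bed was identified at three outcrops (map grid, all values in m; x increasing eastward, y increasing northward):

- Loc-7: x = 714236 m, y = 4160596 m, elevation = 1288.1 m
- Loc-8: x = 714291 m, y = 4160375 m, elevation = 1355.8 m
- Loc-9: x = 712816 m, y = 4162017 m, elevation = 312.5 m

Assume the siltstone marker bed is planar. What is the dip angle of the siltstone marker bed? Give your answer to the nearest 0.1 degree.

28.3°

Two edge vectors: Loc-7→Loc-8 = (55, -221, 67.7), Loc-7→Loc-9 = (-1420, 1421, -975.6).
Normal n = (Loc-7→Loc-8) × (Loc-7→Loc-9) = (119405.9, -42476, -235665).
So ∂z/∂x = −n_x/n_z = 0.50668 and ∂z/∂y = −n_y/n_z = −0.18024.
Gradient magnitude |∇z| = √(a² + b²) = √(0.25672 + 0.03249) = 0.53778.
True dip = arctan(0.53778) = 28.3°, dipping toward WNW (azimuth ≈ 290°).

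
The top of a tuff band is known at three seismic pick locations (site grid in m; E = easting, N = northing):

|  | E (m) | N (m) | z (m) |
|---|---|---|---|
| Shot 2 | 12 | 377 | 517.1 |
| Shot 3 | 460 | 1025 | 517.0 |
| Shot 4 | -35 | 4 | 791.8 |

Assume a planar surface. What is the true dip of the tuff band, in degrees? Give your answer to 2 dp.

57.73°

Let the plane be z = a·E + b·N + c.
Shot 3−Shot 2: 448a + 648b = −0.1;  Shot 4−Shot 2: −47a − 373b = 274.7.
Solving gives a = 1.30238, b = −0.90057.
Gradient magnitude |∇z| = √(a² + b²) = √(1.69621 + 0.81102) = 1.58342.
True dip = arctan(1.58342) = 57.73°, dipping toward NW (azimuth ≈ 305°).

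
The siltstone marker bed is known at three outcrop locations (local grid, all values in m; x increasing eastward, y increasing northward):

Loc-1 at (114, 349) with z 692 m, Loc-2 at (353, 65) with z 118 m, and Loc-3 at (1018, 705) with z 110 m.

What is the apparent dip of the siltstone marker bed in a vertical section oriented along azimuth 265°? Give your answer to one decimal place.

Two edge vectors: Loc-1→Loc-2 = (239, -284, -574), Loc-1→Loc-3 = (904, 356, -582).
Normal n = (Loc-1→Loc-2) × (Loc-1→Loc-3) = (369632, -379798, 341820).
So ∂z/∂x = −n_x/n_z = −1.08136 and ∂z/∂y = −n_y/n_z = 1.11111.
Unit vector along 265° is (sin 265°, cos 265°) = (-0.9962, -0.0872).
Slope in that direction = a·(-0.9962) + b·(-0.0872) = 0.98041.
Apparent dip = arctan|0.98041| = 44.4° (true dip is 57.2°, so apparent ≤ true as expected).

44.4°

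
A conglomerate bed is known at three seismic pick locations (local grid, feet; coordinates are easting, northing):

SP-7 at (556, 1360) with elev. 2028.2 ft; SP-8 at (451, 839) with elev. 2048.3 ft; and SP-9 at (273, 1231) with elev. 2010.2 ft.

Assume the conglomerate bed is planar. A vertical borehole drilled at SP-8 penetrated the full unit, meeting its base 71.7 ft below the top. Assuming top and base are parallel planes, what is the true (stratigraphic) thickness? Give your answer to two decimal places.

Two edge vectors: SP-7→SP-8 = (-105, -521, 20.1), SP-7→SP-9 = (-283, -129, -18).
Normal n = (SP-7→SP-8) × (SP-7→SP-9) = (11970.9, -7578.3, -133898).
So ∂z/∂easting = −n_x/n_z = 0.08940 and ∂z/∂northing = −n_y/n_z = −0.05660.
|∇z| = √(a²+b²) = 0.10581, so dip δ = arctan(0.10581) = 6.04°.
True thickness = vertical thickness × cos δ = 71.7 × cos 6.04° = 71.30 ft.

71.30 ft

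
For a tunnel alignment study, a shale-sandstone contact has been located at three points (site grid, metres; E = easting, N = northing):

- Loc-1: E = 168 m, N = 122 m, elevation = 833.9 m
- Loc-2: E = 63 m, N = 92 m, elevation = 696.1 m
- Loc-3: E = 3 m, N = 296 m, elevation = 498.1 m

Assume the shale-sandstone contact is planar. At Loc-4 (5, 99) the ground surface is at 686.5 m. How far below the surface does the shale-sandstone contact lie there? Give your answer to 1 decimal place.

79.2 m

Two edge vectors: Loc-1→Loc-2 = (-105, -30, -137.8), Loc-1→Loc-3 = (-165, 174, -335.8).
Normal n = (Loc-1→Loc-2) × (Loc-1→Loc-3) = (34051.2, -12522, -23220).
So ∂z/∂E = −n_x/n_z = 1.46646 and ∂z/∂N = −n_y/n_z = −0.53928.
Intercept c from Loc-1: 833.9 − 246.37 + 65.79 = 653.33.
At (5, 99): z_contact = 7.33 − 53.39 + 653.33 = 607.27 m.
Depth below ground = 686.5 − 607.27 = 79.2 m.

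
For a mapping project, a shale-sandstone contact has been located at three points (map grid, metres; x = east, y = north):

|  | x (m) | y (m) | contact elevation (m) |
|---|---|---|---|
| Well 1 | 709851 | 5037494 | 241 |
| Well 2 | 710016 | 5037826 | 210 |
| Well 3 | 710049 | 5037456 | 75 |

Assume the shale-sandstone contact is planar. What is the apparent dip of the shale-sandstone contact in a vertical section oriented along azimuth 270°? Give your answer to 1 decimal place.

38.0°

Let the plane be z = a·x + b·y + c.
Well 2−Well 1: 165a + 332b = −31;  Well 3−Well 1: 198a − 38b = −166.
Solving gives a = −0.78174, b = 0.29514.
Unit vector along 270° is (sin 270°, cos 270°) = (-1.0000, -0.0000).
Slope in that direction = a·(-1.0000) + b·(-0.0000) = 0.78174.
Apparent dip = arctan|0.78174| = 38.0° (true dip is 39.9°, so apparent ≤ true as expected).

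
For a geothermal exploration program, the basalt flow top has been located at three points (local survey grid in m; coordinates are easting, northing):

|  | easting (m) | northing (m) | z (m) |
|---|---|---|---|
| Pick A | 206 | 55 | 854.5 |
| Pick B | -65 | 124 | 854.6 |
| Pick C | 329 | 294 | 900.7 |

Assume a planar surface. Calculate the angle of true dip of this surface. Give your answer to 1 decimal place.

Two edge vectors: Pick A→Pick B = (-271, 69, 0.1), Pick A→Pick C = (123, 239, 46.2).
Normal n = (Pick A→Pick B) × (Pick A→Pick C) = (3163.9, 12532.5, -73256).
So ∂z/∂easting = −n_x/n_z = 0.04319 and ∂z/∂northing = −n_y/n_z = 0.17108.
Gradient magnitude |∇z| = √(a² + b²) = √(0.00187 + 0.02927) = 0.17645.
True dip = arctan(0.17645) = 10.0°, dipping toward SSW (azimuth ≈ 194°).

10.0°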